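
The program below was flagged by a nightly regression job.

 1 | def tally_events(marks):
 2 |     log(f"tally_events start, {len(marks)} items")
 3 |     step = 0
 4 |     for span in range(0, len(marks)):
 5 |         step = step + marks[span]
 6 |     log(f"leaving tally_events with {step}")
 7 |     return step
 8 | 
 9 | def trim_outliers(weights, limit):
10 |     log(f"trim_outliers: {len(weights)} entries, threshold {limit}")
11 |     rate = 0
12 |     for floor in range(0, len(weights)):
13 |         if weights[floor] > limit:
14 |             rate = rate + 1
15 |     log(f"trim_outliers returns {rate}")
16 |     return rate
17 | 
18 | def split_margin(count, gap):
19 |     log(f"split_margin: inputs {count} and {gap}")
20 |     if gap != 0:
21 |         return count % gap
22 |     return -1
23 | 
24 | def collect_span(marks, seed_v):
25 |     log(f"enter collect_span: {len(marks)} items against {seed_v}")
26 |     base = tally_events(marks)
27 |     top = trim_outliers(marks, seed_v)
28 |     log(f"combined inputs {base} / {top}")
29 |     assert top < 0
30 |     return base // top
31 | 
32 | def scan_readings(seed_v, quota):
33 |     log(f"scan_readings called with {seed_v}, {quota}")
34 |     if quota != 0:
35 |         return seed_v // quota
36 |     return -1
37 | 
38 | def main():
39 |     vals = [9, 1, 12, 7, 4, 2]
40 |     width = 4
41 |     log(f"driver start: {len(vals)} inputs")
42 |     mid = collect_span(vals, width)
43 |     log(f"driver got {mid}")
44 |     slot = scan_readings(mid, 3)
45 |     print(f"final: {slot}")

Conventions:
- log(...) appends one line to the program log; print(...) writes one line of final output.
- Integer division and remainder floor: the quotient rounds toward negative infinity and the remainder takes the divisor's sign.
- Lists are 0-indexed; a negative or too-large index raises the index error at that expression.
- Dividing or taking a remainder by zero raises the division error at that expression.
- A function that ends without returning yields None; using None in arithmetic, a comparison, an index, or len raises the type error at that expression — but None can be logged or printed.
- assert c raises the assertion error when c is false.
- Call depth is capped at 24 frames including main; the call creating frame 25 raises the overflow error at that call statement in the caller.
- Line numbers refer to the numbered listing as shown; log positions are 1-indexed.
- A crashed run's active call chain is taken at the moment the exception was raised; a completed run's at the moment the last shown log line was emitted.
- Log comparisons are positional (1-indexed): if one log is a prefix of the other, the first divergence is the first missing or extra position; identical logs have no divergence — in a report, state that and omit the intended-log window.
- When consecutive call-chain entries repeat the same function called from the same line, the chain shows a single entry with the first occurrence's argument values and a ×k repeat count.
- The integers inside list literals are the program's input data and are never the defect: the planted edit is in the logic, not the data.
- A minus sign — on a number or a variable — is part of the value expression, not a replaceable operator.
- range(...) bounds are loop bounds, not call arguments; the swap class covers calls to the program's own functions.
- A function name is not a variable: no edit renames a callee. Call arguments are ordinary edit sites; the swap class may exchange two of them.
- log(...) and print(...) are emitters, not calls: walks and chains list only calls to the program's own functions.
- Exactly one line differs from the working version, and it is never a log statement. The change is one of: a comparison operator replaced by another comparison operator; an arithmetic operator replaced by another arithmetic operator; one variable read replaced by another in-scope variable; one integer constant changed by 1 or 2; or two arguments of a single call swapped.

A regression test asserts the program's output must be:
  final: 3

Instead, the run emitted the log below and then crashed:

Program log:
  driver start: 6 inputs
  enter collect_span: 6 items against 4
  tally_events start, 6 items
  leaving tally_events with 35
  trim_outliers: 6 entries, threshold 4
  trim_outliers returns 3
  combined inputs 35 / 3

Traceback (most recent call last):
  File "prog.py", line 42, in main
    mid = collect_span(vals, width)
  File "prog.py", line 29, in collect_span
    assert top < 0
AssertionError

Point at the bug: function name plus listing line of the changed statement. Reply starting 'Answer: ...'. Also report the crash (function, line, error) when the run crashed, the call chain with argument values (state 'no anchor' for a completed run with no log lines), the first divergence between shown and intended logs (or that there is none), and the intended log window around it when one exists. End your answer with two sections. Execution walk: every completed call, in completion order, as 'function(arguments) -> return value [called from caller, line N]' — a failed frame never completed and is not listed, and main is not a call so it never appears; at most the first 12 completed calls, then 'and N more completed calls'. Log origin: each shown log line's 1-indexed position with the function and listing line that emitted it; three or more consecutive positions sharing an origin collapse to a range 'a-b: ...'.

Answer: the defect is in collect_span at line 29.
Key observation: A complete run would log 'driver got 11' next, but this one stopped at 7 lines.
Crash: collect_span, line 29, AssertionError.
Call chain: main -> collect_span([9, 1, 12, 7, 4, 2], 4) (called at line 42).
First divergence: position 8; the shown log stops at 7 lines while the working version next logs 'driver got 11'.
Intended log window:
  6: trim_outliers returns 3
  7: combined inputs 35 / 3
  8: driver got 11
  9: scan_readings called with 11, 3
Execution walk:
  tally_events([9, 1, 12, 7, 4, 2]) -> 35  [called from collect_span, line 26]
  trim_outliers([9, 1, 12, 7, 4, 2], 4) -> 3  [called from collect_span, line 27]
Log origin:
  1: emitted by main (line 41)
  2: emitted by collect_span (line 25)
  3: emitted by tally_events (line 2)
  4: emitted by tally_events (line 6)
  5: emitted by trim_outliers (line 10)
  6: emitted by trim_outliers (line 15)
  7: emitted by collect_span (line 28)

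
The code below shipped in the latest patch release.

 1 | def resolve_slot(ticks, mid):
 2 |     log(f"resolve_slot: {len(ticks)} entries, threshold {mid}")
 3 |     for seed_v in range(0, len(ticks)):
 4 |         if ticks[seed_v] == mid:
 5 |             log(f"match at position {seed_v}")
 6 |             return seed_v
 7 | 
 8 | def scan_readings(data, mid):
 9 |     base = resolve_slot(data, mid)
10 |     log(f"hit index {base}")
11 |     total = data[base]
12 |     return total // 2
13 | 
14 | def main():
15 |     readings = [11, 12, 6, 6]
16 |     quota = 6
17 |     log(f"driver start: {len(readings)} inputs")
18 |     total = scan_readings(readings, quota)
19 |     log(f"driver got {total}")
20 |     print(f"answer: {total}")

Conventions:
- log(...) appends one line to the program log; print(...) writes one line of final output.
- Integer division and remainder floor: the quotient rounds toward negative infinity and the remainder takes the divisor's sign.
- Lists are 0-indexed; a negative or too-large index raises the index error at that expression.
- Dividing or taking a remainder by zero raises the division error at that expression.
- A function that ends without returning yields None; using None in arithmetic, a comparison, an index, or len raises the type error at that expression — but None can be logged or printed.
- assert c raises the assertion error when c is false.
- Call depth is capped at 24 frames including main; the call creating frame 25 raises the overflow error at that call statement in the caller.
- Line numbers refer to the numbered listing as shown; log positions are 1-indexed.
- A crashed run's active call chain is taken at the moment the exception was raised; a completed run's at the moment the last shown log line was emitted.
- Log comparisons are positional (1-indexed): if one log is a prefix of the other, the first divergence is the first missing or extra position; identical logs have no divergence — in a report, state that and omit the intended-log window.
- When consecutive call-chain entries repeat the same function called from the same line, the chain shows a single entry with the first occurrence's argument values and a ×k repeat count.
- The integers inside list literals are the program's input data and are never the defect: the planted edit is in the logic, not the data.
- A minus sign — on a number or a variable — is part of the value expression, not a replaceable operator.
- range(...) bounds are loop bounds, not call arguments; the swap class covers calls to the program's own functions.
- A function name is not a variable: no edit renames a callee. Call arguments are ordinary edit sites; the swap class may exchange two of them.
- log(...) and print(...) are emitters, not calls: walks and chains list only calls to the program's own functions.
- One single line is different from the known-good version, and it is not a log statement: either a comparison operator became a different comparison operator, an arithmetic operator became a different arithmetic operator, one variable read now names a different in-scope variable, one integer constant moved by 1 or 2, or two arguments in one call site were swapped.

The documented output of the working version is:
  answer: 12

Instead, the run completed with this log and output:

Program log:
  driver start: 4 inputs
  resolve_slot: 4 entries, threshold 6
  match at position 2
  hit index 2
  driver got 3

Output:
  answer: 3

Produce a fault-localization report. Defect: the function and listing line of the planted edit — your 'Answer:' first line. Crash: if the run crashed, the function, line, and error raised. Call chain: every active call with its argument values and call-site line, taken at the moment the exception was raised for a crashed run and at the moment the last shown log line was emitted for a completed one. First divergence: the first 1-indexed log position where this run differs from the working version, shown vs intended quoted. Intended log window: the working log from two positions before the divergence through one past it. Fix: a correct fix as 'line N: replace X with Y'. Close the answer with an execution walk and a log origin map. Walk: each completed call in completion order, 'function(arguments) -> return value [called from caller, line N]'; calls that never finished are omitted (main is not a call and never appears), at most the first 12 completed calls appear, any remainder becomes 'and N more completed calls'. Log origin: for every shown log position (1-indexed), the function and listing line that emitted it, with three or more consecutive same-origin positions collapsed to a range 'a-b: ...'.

Answer: the defect is in scan_readings at line 12.
Key observation: Everything matches until log position 5, which reads 'driver got 3' in place of 'driver got 12'.
Call chain: main.
First divergence: at position 5 the run shows 'driver got 3' where the working version logs 'driver got 12'.
Intended log window:
  3: match at position 2
  4: hit index 2
  5: driver got 12
Execution walk:
  resolve_slot([11, 12, 6, 6], 6) -> 2  [called from scan_readings, line 9]
  scan_readings([11, 12, 6, 6], 6) -> 3  [called from main, line 18]
Log line origins:
  1 — main, line 17
  2 — resolve_slot, line 2
  3 — resolve_slot, line 5
  4 — scan_readings, line 10
  5 — main, line 19
A correct fix: line 12: replace `//` with `*`.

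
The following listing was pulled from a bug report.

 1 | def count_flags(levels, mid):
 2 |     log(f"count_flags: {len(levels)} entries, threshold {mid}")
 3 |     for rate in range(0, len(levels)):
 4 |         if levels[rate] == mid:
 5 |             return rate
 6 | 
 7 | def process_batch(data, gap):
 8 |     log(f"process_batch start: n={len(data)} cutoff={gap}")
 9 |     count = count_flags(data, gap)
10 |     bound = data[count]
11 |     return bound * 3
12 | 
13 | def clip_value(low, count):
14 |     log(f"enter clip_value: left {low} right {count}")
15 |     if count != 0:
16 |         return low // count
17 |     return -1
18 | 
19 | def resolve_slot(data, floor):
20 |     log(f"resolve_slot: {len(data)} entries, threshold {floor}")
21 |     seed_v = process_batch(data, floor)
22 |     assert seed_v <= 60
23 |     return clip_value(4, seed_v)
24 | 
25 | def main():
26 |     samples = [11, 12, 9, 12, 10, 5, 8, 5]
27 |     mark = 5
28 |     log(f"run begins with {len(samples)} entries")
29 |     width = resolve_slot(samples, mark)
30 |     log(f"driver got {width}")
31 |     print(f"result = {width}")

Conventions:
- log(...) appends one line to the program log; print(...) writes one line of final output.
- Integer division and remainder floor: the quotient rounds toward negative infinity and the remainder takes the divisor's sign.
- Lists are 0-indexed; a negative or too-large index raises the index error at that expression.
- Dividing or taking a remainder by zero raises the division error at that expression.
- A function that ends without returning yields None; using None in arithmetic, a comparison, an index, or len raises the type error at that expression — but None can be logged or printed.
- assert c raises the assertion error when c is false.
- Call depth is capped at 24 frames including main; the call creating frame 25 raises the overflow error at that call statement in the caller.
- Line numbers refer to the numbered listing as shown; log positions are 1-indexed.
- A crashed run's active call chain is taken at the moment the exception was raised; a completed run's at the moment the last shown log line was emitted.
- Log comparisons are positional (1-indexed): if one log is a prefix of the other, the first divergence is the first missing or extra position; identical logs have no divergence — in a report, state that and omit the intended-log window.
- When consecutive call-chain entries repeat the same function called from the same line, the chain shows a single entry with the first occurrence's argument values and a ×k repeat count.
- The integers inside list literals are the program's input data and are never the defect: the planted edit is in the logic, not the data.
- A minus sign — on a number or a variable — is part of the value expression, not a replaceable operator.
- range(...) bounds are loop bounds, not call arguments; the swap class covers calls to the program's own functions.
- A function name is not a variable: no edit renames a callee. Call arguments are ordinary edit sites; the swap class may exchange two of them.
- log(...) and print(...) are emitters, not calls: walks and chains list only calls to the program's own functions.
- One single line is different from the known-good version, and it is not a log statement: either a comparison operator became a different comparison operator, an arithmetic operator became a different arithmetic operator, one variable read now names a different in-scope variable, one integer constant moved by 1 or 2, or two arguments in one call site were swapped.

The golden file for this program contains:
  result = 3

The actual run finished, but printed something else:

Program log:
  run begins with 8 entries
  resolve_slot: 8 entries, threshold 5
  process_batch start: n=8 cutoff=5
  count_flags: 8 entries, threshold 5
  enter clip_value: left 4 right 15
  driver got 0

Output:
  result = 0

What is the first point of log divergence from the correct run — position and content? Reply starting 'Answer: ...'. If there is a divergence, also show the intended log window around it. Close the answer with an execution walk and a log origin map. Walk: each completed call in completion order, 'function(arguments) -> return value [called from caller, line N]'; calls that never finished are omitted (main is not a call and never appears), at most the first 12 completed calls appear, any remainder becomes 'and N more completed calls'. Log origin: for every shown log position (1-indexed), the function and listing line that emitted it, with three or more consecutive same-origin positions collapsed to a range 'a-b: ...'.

Answer: position 5; shown 'enter clip_value: left 4 right 15' vs intended 'enter clip_value: left 15 right 4'.
Intended log window:
  3: process_batch start: n=8 cutoff=5
  4: count_flags: 8 entries, threshold 5
  5: enter clip_value: left 15 right 4
  6: driver got 3
Execution walk:
  count_flags([11, 12, 9, 12, 10, 5, 8, 5], 5) -> 5  [called from process_batch, line 9]
  process_batch([11, 12, 9, 12, 10, 5, 8, 5], 5) -> 15  [called from resolve_slot, line 21]
  clip_value(4, 15) -> 0  [called from resolve_slot, line 23]
  resolve_slot([11, 12, 9, 12, 10, 5, 8, 5], 5) -> 0  [called from main, line 29]
Origin of each log line:
  1: emitted by main (line 28)
  2: emitted by resolve_slot (line 20)
  3: emitted by process_batch (line 8)
  4: emitted by count_flags (line 2)
  5: emitted by clip_value (line 14)
  6: emitted by main (line 30)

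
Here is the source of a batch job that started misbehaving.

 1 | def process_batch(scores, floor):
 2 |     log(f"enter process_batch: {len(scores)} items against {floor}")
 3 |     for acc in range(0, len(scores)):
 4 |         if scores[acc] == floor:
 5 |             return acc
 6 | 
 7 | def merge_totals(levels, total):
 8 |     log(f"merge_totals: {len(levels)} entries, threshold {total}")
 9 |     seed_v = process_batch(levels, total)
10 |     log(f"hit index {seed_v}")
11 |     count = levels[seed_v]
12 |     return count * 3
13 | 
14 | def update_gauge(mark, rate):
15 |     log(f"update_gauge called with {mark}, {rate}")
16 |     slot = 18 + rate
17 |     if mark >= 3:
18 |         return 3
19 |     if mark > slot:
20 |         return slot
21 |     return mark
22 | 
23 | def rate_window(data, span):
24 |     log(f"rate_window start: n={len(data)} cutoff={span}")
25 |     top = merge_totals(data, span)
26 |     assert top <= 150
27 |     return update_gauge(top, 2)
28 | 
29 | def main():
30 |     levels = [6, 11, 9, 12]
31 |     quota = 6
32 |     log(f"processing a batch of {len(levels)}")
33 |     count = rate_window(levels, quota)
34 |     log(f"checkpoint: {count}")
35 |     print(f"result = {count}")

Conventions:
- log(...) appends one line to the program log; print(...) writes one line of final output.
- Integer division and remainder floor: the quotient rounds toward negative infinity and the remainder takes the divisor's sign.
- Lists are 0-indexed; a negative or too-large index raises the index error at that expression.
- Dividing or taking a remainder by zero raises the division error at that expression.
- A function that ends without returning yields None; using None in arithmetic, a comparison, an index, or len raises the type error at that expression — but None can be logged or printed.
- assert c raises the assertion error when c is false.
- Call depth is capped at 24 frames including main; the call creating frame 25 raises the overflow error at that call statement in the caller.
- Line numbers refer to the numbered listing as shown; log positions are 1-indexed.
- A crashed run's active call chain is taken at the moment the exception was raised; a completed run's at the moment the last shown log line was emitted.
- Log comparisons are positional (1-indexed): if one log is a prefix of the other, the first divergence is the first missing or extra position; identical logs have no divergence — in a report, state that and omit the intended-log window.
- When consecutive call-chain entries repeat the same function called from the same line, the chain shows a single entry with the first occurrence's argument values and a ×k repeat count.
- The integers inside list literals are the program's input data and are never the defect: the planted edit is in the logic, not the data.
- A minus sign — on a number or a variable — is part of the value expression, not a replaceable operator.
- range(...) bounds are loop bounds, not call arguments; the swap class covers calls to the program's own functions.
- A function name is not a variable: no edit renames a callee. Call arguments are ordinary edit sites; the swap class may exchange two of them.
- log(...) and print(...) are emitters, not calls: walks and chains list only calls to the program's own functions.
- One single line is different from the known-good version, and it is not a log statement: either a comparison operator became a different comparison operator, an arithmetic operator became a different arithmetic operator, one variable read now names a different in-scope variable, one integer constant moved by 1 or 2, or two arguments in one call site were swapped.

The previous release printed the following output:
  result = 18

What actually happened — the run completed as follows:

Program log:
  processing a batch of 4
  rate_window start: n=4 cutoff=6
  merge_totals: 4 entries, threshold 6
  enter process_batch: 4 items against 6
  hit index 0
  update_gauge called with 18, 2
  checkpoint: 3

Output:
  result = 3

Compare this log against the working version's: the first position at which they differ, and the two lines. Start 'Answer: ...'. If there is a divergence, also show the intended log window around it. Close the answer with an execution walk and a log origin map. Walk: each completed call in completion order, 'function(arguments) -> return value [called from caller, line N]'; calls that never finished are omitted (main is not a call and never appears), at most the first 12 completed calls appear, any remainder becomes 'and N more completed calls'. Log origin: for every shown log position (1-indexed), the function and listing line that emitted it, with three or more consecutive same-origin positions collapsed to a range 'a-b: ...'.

Answer: position 7 — shown 'checkpoint: 3', intended 'checkpoint: 18'.
Intended log window:
  5: hit index 0
  6: update_gauge called with 18, 2
  7: checkpoint: 18
Execution walk:
  process_batch([6, 11, 9, 12], 6) -> 0  [called from merge_totals, line 9]
  merge_totals([6, 11, 9, 12], 6) -> 18  [called from rate_window, line 25]
  update_gauge(18, 2) -> 3  [called from rate_window, line 27]
  rate_window([6, 11, 9, 12], 6) -> 3  [called from main, line 33]
Log origin:
  1: logged in main at line 32
  2: logged in rate_window at line 24
  3: logged in merge_totals at line 8
  4: logged in process_batch at line 2
  5: logged in merge_totals at line 10
  6: logged in update_gauge at line 15
  7: logged in main at line 34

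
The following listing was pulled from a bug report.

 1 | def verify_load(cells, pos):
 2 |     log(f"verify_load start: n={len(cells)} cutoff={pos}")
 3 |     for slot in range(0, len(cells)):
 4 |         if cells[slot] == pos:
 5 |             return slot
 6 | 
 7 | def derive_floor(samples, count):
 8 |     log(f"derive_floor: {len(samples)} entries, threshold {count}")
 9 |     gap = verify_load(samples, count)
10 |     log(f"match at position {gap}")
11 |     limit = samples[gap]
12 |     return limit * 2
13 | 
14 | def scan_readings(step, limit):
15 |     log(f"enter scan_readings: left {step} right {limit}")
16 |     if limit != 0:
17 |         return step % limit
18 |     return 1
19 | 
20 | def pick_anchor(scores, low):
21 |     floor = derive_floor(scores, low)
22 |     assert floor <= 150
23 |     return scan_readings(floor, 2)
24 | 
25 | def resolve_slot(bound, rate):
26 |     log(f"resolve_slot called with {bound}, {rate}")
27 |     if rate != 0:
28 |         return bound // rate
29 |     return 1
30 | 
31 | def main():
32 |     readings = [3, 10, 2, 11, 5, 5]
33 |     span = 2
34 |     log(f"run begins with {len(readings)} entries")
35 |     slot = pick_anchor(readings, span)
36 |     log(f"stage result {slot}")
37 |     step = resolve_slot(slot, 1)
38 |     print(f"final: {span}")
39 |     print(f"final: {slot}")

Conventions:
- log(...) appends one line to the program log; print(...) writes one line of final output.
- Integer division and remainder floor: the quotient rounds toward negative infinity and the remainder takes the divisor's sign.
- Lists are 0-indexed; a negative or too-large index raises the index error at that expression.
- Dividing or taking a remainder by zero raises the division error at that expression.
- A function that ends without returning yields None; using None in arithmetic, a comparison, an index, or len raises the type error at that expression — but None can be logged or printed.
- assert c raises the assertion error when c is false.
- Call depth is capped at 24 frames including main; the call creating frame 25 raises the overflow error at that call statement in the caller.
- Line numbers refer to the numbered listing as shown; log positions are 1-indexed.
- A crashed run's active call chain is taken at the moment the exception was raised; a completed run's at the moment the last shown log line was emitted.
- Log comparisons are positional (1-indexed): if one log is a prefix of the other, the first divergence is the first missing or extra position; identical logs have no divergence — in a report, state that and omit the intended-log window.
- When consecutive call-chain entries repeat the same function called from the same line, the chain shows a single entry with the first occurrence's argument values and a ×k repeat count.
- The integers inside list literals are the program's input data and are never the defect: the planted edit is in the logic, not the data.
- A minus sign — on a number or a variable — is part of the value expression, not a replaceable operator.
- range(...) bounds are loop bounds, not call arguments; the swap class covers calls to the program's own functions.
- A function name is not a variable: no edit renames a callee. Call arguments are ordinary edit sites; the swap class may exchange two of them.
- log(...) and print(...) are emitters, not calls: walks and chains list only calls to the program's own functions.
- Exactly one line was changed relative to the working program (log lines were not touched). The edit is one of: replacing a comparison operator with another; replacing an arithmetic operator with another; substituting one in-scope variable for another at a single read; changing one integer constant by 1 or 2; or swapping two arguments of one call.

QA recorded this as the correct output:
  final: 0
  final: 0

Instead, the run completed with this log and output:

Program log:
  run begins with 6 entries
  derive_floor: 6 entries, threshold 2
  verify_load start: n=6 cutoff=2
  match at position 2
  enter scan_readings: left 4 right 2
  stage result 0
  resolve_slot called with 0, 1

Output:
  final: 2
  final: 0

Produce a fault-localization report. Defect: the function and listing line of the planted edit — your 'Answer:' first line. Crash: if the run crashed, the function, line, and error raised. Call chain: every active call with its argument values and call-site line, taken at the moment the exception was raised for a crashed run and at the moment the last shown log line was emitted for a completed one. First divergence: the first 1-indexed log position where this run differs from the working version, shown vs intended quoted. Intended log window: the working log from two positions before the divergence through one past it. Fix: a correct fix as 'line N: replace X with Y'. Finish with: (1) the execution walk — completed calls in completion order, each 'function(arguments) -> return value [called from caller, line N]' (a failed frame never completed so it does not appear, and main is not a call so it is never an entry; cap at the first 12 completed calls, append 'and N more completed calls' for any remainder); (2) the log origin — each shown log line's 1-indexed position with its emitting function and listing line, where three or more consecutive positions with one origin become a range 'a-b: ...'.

Answer: the defect is in main at line 38.
Core observation: No log line changed; the fault shows up purely in the output.
Call chain: main -> resolve_slot(0, 1) (called at line 37).
First divergence: there is none — every log position agrees.
Execution walk:
  verify_load([3, 10, 2, 11, 5, 5], 2) -> 2  [called from derive_floor, line 9]
  derive_floor([3, 10, 2, 11, 5, 5], 2) -> 4  [called from pick_anchor, line 21]
  scan_readings(4, 2) -> 0  [called from pick_anchor, line 23]
  pick_anchor([3, 10, 2, 11, 5, 5], 2) -> 0  [called from main, line 35]
  resolve_slot(0, 1) -> 0  [called from main, line 37]
Log line origins:
  1: emitted by main (line 34)
  2: emitted by derive_floor (line 8)
  3: emitted by verify_load (line 2)
  4: emitted by derive_floor (line 10)
  5: emitted by scan_readings (line 15)
  6: emitted by main (line 36)
  7: emitted by resolve_slot (line 26)
A correct fix: line 38: replace `span` with `step`.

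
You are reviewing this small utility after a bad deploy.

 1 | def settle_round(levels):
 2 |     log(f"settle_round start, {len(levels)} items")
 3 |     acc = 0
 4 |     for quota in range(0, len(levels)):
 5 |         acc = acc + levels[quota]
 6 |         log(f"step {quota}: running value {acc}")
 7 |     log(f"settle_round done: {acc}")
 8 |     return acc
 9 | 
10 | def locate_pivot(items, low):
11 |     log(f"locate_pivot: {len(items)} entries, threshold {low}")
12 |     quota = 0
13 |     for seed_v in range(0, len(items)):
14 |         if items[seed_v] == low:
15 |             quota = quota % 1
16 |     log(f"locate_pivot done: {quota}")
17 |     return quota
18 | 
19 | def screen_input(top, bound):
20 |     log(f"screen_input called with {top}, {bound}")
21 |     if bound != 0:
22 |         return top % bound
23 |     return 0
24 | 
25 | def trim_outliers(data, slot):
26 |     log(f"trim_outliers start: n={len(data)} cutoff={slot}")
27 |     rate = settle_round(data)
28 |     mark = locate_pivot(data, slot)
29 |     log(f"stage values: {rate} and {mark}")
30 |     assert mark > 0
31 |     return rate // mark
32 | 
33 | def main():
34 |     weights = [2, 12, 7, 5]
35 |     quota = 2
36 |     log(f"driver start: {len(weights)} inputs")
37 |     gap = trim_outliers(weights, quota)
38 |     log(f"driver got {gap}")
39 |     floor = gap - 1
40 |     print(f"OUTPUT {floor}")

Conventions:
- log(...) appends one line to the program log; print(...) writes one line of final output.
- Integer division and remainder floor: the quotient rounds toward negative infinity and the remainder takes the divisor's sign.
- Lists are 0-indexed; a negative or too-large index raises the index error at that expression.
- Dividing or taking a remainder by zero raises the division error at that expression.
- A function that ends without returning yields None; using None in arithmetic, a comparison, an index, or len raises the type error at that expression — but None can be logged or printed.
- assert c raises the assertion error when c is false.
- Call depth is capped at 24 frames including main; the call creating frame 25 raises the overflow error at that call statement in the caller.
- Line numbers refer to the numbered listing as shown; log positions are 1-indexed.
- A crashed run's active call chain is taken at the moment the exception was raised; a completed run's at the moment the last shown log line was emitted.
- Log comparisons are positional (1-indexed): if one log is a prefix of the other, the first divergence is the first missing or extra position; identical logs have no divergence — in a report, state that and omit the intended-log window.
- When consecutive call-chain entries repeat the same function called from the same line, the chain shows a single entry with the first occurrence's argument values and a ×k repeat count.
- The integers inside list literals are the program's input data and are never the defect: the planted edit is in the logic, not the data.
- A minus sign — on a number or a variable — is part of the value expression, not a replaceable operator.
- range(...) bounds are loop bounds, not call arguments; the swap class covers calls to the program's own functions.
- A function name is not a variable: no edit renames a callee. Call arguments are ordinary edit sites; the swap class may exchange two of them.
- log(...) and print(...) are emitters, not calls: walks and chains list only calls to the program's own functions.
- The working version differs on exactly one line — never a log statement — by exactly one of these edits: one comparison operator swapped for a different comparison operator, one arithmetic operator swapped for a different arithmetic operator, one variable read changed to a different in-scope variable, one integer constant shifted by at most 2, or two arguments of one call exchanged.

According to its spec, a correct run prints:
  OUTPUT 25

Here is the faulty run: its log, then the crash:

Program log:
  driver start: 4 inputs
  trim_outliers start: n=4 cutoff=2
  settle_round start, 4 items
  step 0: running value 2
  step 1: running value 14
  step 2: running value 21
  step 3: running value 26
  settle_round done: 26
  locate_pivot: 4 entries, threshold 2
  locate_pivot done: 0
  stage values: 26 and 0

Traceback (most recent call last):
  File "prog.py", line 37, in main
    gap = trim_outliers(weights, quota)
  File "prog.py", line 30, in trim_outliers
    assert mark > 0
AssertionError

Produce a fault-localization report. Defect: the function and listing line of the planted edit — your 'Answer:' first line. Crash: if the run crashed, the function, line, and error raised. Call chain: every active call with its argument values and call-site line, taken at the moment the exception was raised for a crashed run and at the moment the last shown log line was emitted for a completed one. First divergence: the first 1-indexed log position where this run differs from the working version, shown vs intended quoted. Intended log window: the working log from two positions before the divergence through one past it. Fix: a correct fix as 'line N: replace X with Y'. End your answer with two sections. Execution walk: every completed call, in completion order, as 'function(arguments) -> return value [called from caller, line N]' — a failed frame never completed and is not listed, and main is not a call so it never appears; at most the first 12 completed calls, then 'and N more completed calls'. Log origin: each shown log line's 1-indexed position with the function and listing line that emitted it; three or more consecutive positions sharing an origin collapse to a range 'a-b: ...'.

Answer: the defect is in locate_pivot at line 15.
Core observation: Log line 10 is where behavior first shows: 'locate_pivot done: 0' appears instead of 'locate_pivot done: 1'.
Crash: trim_outliers, line 30, AssertionError.
Call chain: main -> trim_outliers([2, 12, 7, 5], 2) (called at line 37).
First divergence: position 10 — the shown line 'locate_pivot done: 0' should read 'locate_pivot done: 1'.
Intended log window:
  8: settle_round done: 26
  9: locate_pivot: 4 entries, threshold 2
  10: locate_pivot done: 1
  11: stage values: 26 and 1
Execution walk:
  settle_round([2, 12, 7, 5]) -> 26  [called from trim_outliers, line 27]
  locate_pivot([2, 12, 7, 5], 2) -> 0  [called from trim_outliers, line 28]
Log origin:
  1: from main, line 36
  2: from trim_outliers, line 26
  3: from settle_round, line 2
  4-7: from settle_round, line 6
  8: from settle_round, line 7
  9: from locate_pivot, line 11
  10: from locate_pivot, line 16
  11: from trim_outliers, line 29
A correct fix: line 15: replace `%` with `+`.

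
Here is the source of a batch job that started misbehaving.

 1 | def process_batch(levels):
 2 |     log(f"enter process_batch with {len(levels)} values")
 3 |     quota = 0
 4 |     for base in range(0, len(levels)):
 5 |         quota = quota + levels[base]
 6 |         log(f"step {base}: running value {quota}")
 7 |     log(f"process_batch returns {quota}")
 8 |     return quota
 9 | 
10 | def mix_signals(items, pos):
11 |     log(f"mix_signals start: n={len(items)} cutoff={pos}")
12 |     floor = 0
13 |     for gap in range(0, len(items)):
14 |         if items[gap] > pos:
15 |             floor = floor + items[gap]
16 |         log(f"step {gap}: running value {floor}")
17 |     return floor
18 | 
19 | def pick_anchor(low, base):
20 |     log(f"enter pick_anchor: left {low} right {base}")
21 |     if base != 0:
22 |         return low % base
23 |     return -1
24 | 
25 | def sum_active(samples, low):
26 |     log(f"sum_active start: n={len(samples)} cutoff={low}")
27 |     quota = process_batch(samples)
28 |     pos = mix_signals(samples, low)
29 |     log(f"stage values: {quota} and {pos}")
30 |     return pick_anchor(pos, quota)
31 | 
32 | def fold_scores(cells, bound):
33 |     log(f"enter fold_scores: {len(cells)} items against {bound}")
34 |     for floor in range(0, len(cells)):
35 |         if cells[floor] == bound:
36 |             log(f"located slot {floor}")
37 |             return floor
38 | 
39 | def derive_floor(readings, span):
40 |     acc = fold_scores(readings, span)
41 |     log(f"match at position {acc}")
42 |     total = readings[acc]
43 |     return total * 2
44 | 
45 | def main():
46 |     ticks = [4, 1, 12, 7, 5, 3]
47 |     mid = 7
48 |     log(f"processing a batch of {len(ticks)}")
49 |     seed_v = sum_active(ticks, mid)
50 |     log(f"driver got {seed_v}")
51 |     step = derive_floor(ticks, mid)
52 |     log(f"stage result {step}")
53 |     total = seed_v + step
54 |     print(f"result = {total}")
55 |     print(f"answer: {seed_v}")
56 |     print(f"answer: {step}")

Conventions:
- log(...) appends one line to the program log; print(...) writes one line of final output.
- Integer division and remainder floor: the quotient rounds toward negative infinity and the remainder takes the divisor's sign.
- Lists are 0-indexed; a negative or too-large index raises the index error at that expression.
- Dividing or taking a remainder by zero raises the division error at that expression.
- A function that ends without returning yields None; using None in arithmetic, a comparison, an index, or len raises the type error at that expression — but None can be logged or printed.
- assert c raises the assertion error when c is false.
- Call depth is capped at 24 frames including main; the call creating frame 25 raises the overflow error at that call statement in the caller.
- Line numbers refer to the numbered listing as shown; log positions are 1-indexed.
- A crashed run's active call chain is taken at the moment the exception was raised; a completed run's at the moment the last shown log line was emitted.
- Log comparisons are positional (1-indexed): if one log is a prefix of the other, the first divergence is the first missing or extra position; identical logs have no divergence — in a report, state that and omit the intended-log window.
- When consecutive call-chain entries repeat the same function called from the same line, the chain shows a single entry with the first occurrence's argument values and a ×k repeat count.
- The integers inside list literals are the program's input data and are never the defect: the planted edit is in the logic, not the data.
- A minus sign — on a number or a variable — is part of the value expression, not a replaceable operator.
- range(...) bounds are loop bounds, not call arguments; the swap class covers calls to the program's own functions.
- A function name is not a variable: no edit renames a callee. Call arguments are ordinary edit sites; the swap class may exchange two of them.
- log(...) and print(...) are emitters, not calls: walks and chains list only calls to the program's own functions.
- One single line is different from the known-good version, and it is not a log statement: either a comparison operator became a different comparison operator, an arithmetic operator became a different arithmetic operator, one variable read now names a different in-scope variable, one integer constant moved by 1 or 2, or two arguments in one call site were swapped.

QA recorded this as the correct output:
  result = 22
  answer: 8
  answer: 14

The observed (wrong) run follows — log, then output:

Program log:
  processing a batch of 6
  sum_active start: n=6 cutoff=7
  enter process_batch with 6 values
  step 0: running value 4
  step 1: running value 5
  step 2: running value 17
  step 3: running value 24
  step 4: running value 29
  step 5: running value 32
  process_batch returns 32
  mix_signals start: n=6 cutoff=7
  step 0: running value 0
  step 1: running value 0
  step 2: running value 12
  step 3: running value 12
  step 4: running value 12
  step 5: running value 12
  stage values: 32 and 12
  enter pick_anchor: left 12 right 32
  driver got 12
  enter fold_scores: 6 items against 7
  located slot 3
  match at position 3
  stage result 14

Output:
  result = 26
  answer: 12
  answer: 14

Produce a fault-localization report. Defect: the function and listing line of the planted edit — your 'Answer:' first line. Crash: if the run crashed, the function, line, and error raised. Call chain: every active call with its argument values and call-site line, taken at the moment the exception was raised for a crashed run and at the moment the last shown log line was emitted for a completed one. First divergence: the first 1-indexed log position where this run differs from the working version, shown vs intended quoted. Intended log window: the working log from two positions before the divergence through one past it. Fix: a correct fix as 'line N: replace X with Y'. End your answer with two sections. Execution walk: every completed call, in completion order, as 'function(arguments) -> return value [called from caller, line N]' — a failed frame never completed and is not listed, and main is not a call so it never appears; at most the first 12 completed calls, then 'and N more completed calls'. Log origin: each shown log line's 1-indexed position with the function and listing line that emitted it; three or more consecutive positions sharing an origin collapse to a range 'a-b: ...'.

Answer: the defect is in sum_active at line 30.
Key observation: At log position 19 the runs split — shown 'enter pick_anchor: left 12 right 32', but the working version logs 'enter pick_anchor: left 32 right 12'.
Call chain: main.
First divergence: position 19 — shown 'enter pick_anchor: left 12 right 32', intended 'enter pick_anchor: left 32 right 12'.
Intended log window:
  17: step 5: running value 12
  18: stage values: 32 and 12
  19: enter pick_anchor: left 32 right 12
  20: driver got 8
Execution walk:
  process_batch([4, 1, 12, 7, 5, 3]) -> 32  [called from sum_active, line 27]
  mix_signals([4, 1, 12, 7, 5, 3], 7) -> 12  [called from sum_active, line 28]
  pick_anchor(12, 32) -> 12  [called from sum_active, line 30]
  sum_active([4, 1, 12, 7, 5, 3], 7) -> 12  [called from main, line 49]
  fold_scores([4, 1, 12, 7, 5, 3], 7) -> 3  [called from derive_floor, line 40]
  derive_floor([4, 1, 12, 7, 5, 3], 7) -> 14  [called from main, line 51]
Log origin:
  1 — main, line 48
  2 — sum_active, line 26
  3 — process_batch, line 2
  4-9 — process_batch, line 6
  10 — process_batch, line 7
  11 — mix_signals, line 11
  12-17 — mix_signals, line 16
  18 — sum_active, line 29
  19 — pick_anchor, line 20
  20 — main, line 50
  21 — fold_scores, line 33
  22 — fold_scores, line 36
  23 — derive_floor, line 41
  24 — main, line 52
A correct fix: line 30: replace `pick_anchor(pos, quota)` with `pick_anchor(quota, pos)`.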